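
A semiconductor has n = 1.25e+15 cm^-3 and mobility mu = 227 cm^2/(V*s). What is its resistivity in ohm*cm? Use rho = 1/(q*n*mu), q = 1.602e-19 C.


Step 1: sigma = q * n * mu = 1.602e-19 * 1.25e+15 * 227 = 4.54568e-02 S/cm
Step 2: rho = 1 / sigma = 1 / 4.54568e-02 = 22 ohm*cm

22


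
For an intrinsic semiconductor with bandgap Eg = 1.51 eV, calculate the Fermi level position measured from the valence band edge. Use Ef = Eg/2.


Step 1: For an intrinsic semiconductor, the Fermi level sits at midgap.
Step 2: Ef = Eg / 2 = 1.51 / 2 = 0.755 eV

0.755


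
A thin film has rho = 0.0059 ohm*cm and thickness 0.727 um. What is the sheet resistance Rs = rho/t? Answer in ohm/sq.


Step 1: Convert thickness to cm: t = 0.727 um = 7.2700e-05 cm
Step 2: Rs = rho / t = 0.0059 / 7.2700e-05
Step 3: Rs = 81.2 ohm/sq

81.2


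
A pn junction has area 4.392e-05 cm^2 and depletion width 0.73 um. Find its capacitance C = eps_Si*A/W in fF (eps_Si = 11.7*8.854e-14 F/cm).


Step 1: eps_Si = 11.7 * 8.854e-14 = 1.035918e-12 F/cm
Step 2: W in cm = 0.73 * 1e-4 = 7.30e-05 cm
Step 3: C = 1.035918e-12 * 4.392e-05 / 7.30e-05 = 6.232537e-13 F
Step 4: C = 623.25 fF

623.25


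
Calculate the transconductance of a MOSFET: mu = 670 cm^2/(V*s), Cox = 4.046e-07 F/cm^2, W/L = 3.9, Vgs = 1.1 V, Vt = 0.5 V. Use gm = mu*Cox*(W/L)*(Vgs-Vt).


Step 1: Vov = Vgs - Vt = 1.1 - 0.5 = 0.6 V
Step 2: gm = mu * Cox * (W/L) * Vov
Step 3: gm = 670 * 4.046e-07 * 3.9 * 0.6 = 6.34e-04 S

6.34e-04


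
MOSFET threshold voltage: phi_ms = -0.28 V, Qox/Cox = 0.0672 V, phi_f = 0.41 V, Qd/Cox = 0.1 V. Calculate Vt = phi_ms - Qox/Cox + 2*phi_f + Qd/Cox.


Step 1: Vt = phi_ms - Qox/Cox + 2*phi_f + Qd/Cox
Step 2: Vt = -0.28 - 0.0672 + 2*0.41 + 0.1
Step 3: Vt = -0.28 - 0.0672 + 0.82 + 0.1
Step 4: Vt = 0.5728 V

0.5728


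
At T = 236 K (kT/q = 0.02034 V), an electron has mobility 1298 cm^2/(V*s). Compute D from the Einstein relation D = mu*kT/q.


Step 1: D = mu * (kT/q)
Step 2: D = 1298 * 0.02034
Step 3: D = 26.4 cm^2/s

26.4


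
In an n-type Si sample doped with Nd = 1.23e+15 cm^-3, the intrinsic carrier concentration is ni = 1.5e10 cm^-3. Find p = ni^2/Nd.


Step 1: Since Nd >> ni, n ≈ Nd = 1.23e+15 cm^-3
Step 2: p = ni^2 / n = (1.5e10)^2 / 1.23e+15
Step 3: p = 2.25e20 / 1.23e+15 = 1.83e+05 cm^-3

1.83e+05


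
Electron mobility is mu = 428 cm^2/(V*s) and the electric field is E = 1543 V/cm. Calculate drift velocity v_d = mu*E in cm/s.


Step 1: v_d = mu * E
Step 2: v_d = 428 * 1543 = 660404
Step 3: v_d = 6.60e+05 cm/s

6.60e+05


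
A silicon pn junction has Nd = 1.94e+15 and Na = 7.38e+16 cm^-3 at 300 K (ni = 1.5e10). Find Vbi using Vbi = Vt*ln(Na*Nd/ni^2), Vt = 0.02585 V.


Step 1: Compute Na*Nd/ni^2 = 7.38e+16 * 1.94e+15 / (1.5e10)^2 = 6.3632e+11
Step 2: ln(6.3632e+11) = 27.1790
Step 3: Vbi = 0.02585 * 27.1790 = 0.703 V

0.703


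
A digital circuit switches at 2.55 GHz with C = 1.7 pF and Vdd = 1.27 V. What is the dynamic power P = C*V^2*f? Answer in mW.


Step 1: V^2 = 1.27^2 = 1.6129 V^2
Step 2: P = C*V^2*f = 1.7e-12 F * 1.6129 * 2.55e9 Hz
Step 3: P = 6.9919215e-03 W
Step 4: P = 6.992 mW

6.992


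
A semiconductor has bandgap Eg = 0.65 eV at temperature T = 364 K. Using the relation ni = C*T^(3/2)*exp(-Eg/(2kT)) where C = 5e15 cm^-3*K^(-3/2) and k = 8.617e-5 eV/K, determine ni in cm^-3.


Step 1: Compute kT = 8.617e-5 * 364 = 0.03136588 eV
Step 2: Exponent = -Eg/(2kT) = -0.65/(2*0.03136588) = -10.36158
Step 3: T^(3/2) = 364^1.5 = 6944.68
Step 4: ni = 5e15 * 6944.68 * exp(-10.36158) = 1.10e+15 cm^-3

1.10e+15


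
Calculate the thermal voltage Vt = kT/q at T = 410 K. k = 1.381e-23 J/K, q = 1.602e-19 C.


Step 1: kT = 1.381e-23 * 410 = 5.6621e-21 J
Step 2: Vt = kT/q = 5.6621e-21 / 1.602e-19
Step 3: Vt = 0.03534 V

0.03534


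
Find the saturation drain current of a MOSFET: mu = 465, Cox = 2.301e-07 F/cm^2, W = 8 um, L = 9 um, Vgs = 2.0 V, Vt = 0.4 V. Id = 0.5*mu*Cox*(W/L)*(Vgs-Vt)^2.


Step 1: Overdrive voltage Vov = Vgs - Vt = 2.0 - 0.4 = 1.6 V
Step 2: W/L = 8/9 = 0.888889
Step 3: Id = 0.5 * 465 * 2.301e-07 * 0.888889 * 1.6^2
Step 4: Id = 1.22e-04 A

1.22e-04


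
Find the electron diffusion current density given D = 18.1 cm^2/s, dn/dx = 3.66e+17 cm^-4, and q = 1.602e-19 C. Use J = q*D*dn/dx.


Step 1: J = q * D * (dn/dx)
Step 2: J = 1.602e-19 * 18.1 * 3.66e+17
Step 3: J = 1.06e+00 A/cm^2

1.06e+00


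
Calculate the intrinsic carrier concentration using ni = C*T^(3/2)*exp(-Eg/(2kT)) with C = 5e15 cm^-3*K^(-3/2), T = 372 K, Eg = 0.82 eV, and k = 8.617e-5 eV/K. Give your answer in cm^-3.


Step 1: Compute kT = 8.617e-5 * 372 = 0.03205524 eV
Step 2: Exponent = -Eg/(2kT) = -0.82/(2*0.03205524) = -12.79042
Step 3: T^(3/2) = 372^1.5 = 7174.88
Step 4: ni = 5e15 * 7174.88 * exp(-12.79042) = 1.00e+14 cm^-3

1.00e+14


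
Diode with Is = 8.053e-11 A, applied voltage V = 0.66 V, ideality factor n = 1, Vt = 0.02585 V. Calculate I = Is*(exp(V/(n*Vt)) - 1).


Step 1: V/(n*Vt) = 0.66/(1*0.02585) = 25.5319
Step 2: exp(25.5319) = 1.2256e+11
Step 3: I = 8.053e-11 * (1.2256e+11 - 1) = 9.87e+00 A

9.87e+00


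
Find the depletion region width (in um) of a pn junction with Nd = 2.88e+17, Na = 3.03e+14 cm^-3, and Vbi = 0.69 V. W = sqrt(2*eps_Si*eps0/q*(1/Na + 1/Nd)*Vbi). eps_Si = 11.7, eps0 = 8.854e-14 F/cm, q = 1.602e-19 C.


Step 1: 1/Na + 1/Nd = 1/3.03e+14 + 1/2.88e+17 = 3.30380e-15
Step 2: 2*eps*eps0/q = 2*11.7*8.854e-14/1.602e-19 = 1.293281e+07
Step 3: W^2 = 1.293281e+07 * 3.30380e-15 * 0.69 = 2.94819e-08
Step 4: W = sqrt(2.94819e-08) = 1.717e-04 cm = 1.717 um

1.717


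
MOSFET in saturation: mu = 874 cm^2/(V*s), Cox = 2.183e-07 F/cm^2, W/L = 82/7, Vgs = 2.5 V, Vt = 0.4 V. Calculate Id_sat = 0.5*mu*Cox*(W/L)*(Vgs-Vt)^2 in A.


Step 1: Overdrive voltage Vov = Vgs - Vt = 2.5 - 0.4 = 2.1 V
Step 2: W/L = 82/7 = 11.7143
Step 3: Id = 0.5 * 874 * 2.183e-07 * 11.7143 * 2.1^2
Step 4: Id = 4.93e-03 A

4.93e-03


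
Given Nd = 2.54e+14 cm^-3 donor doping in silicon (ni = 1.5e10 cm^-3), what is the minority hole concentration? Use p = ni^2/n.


Step 1: Since Nd >> ni, n ≈ Nd = 2.54e+14 cm^-3
Step 2: p = ni^2 / n = (1.5e10)^2 / 2.54e+14
Step 3: p = 2.25e20 / 2.54e+14 = 8.86e+05 cm^-3

8.86e+05


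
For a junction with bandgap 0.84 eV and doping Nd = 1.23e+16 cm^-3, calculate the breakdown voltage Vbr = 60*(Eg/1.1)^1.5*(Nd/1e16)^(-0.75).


Step 1: Eg/1.1 = 0.84/1.1 = 0.763636
Step 2: (Eg/1.1)^1.5 = 0.763636^1.5 = 0.667313
Step 3: (Nd/1e16)^(-0.75) = (1.23)^(-0.75) = 0.856192
Step 4: Vbr = 60 * 0.667313 * 0.856192 = 34.3 V

34.3


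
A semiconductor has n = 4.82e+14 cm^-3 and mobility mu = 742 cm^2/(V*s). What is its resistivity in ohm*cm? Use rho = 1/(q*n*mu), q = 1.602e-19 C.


Step 1: sigma = q * n * mu = 1.602e-19 * 4.82e+14 * 742 = 5.72946e-02 S/cm
Step 2: rho = 1 / sigma = 1 / 5.72946e-02 = 17.45 ohm*cm

17.45


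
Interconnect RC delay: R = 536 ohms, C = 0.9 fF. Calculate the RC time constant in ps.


Step 1: tau = R * C
Step 2: tau = 536 * 0.9 fF = 536 * 9.0e-16 F
Step 3: tau = 4.824e-13 s = 0.4824 ps

0.4824


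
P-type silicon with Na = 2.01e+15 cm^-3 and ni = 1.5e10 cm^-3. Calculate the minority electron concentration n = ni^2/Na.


Step 1: Majority hole concentration p ≈ Na = 2.01e+15 cm^-3
Step 2: n = ni^2 / Na = (1.5e10)^2 / 2.01e+15
Step 3: n = 1.12e+05 cm^-3

1.12e+05


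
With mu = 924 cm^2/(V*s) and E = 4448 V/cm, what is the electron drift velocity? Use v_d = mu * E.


Step 1: v_d = mu * E
Step 2: v_d = 924 * 4448 = 4109952
Step 3: v_d = 4.11e+06 cm/s

4.11e+06


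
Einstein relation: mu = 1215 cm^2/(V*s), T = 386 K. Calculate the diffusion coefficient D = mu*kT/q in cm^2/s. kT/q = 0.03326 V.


Step 1: D = mu * (kT/q)
Step 2: D = 1215 * 0.03326
Step 3: D = 40.41 cm^2/s

40.41


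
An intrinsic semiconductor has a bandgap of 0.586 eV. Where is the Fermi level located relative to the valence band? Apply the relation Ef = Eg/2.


Step 1: For an intrinsic semiconductor, the Fermi level sits at midgap.
Step 2: Ef = Eg / 2 = 0.586 / 2 = 0.293 eV

0.293


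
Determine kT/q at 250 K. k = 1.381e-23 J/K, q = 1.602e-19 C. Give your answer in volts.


Step 1: kT = 1.381e-23 * 250 = 3.4525e-21 J
Step 2: Vt = kT/q = 3.4525e-21 / 1.602e-19
Step 3: Vt = 0.02155 V

0.02155


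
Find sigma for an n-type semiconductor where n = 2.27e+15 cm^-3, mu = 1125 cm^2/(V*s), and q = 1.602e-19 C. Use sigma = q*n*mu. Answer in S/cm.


Step 1: sigma = q * n * mu
Step 2: sigma = 1.602e-19 * 2.27e+15 * 1125
Step 3: sigma = 4.091e-01 S/cm

4.091e-01


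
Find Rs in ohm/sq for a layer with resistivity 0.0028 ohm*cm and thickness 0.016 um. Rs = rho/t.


Step 1: Convert thickness to cm: t = 0.016 um = 1.6000e-06 cm
Step 2: Rs = rho / t = 0.0028 / 1.6000e-06
Step 3: Rs = 1750.0 ohm/sq

1750.0


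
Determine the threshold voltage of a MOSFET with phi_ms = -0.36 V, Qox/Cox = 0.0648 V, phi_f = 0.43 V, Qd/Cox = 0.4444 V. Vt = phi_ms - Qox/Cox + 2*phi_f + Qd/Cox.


Step 1: Vt = phi_ms - Qox/Cox + 2*phi_f + Qd/Cox
Step 2: Vt = -0.36 - 0.0648 + 2*0.43 + 0.4444
Step 3: Vt = -0.36 - 0.0648 + 0.86 + 0.4444
Step 4: Vt = 0.8796 V

0.8796


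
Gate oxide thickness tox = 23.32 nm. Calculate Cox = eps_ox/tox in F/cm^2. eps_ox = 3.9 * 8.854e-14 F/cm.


Step 1: eps_ox = 3.9 * 8.854e-14 = 3.45306e-13 F/cm
Step 2: tox in cm = 23.32 nm * 1e-7 = 2.3320e-06 cm
Step 3: Cox = 3.45306e-13 / 2.3320e-06 = 1.48e-07 F/cm^2

1.48e-07


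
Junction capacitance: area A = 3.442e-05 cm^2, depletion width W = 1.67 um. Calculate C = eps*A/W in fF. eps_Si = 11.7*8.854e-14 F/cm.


Step 1: eps_Si = 11.7 * 8.854e-14 = 1.035918e-12 F/cm
Step 2: W in cm = 1.67 * 1e-4 = 1.67e-04 cm
Step 3: C = 1.035918e-12 * 3.442e-05 / 1.67e-04 = 2.135108e-13 F
Step 4: C = 213.51 fF

213.51


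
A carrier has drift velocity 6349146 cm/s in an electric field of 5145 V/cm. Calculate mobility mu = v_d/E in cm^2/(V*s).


Step 1: mu = v_d / E
Step 2: mu = 6349146 / 5145
Step 3: mu = 1234.04 cm^2/(V*s)

1234.04


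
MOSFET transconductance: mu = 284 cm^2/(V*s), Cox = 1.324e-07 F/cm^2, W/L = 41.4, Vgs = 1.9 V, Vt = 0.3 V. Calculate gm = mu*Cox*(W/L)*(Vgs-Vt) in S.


Step 1: Vov = Vgs - Vt = 1.9 - 0.3 = 1.6 V
Step 2: gm = mu * Cox * (W/L) * Vov
Step 3: gm = 284 * 1.324e-07 * 41.4 * 1.6 = 2.49e-03 S

2.49e-03


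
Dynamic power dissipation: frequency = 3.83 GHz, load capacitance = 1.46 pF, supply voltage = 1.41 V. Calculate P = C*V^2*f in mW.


Step 1: V^2 = 1.41^2 = 1.9881 V^2
Step 2: P = C*V^2*f = 1.46e-12 F * 1.9881 * 3.83e9 Hz
Step 3: P = 1.111705758e-02 W
Step 4: P = 11.117 mW

11.117


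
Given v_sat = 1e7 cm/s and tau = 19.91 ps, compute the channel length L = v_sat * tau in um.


Step 1: tau in seconds = 19.91 ps * 1e-12 = 1.9910e-11 s
Step 2: L = v_sat * tau = 1e7 * 1.9910e-11 = 1.9910e-04 cm
Step 3: L in um = 1.9910e-04 * 1e4 = 1.991 um

1.991


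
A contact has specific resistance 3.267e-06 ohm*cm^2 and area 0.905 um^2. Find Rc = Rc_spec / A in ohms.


Step 1: Convert area to cm^2: 0.905 um^2 = 9.0500e-09 cm^2
Step 2: Rc = Rc_spec / A = 3.267e-06 / 9.0500e-09
Step 3: Rc = 3.61e+02 ohms

3.61e+02


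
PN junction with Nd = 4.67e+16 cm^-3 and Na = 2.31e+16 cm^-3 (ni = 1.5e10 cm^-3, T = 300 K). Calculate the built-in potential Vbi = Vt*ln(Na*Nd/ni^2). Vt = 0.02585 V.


Step 1: Compute Na*Nd/ni^2 = 2.31e+16 * 4.67e+16 / (1.5e10)^2 = 4.7945e+12
Step 2: ln(4.7945e+12) = 29.1985
Step 3: Vbi = 0.02585 * 29.1985 = 0.755 V

0.755


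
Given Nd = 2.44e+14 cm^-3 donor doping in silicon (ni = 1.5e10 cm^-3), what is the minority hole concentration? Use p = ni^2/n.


Step 1: Since Nd >> ni, n ≈ Nd = 2.44e+14 cm^-3
Step 2: p = ni^2 / n = (1.5e10)^2 / 2.44e+14
Step 3: p = 2.25e20 / 2.44e+14 = 9.22e+05 cm^-3

9.22e+05


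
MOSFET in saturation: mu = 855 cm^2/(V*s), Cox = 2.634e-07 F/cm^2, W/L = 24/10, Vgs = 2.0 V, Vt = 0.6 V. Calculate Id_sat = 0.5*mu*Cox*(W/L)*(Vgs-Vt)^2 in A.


Step 1: Overdrive voltage Vov = Vgs - Vt = 2.0 - 0.6 = 1.4 V
Step 2: W/L = 24/10 = 2.4
Step 3: Id = 0.5 * 855 * 2.634e-07 * 2.4 * 1.4^2
Step 4: Id = 5.30e-04 A

5.30e-04


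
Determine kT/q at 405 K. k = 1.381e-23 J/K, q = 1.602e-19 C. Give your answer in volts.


Step 1: kT = 1.381e-23 * 405 = 5.59305e-21 J
Step 2: Vt = kT/q = 5.59305e-21 / 1.602e-19
Step 3: Vt = 0.03491 V

0.03491


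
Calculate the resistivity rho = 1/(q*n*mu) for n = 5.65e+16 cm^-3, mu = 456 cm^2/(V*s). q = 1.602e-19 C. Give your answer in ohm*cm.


Step 1: sigma = q * n * mu = 1.602e-19 * 5.65e+16 * 456 = 4.12739e+00 S/cm
Step 2: rho = 1 / sigma = 1 / 4.12739e+00 = 0.2423 ohm*cm

0.2423


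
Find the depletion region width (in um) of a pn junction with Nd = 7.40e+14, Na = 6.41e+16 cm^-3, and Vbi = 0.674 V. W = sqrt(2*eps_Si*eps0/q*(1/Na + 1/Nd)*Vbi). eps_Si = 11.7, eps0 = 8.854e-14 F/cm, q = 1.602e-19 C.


Step 1: 1/Na + 1/Nd = 1/6.41e+16 + 1/7.40e+14 = 1.36695e-15
Step 2: 2*eps*eps0/q = 2*11.7*8.854e-14/1.602e-19 = 1.293281e+07
Step 3: W^2 = 1.293281e+07 * 1.36695e-15 * 0.674 = 1.19153e-08
Step 4: W = sqrt(1.19153e-08) = 1.092e-04 cm = 1.092 um

1.092


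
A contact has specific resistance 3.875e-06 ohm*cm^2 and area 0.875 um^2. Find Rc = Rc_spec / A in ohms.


Step 1: Convert area to cm^2: 0.875 um^2 = 8.7500e-09 cm^2
Step 2: Rc = Rc_spec / A = 3.875e-06 / 8.7500e-09
Step 3: Rc = 4.43e+02 ohms

4.43e+02


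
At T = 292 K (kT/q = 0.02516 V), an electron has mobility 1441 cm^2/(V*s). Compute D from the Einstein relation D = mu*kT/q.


Step 1: D = mu * (kT/q)
Step 2: D = 1441 * 0.02516
Step 3: D = 36.26 cm^2/s

36.26


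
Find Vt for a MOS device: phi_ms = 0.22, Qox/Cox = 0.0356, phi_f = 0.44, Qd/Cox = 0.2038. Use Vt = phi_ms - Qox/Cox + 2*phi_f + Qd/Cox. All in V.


Step 1: Vt = phi_ms - Qox/Cox + 2*phi_f + Qd/Cox
Step 2: Vt = 0.22 - 0.0356 + 2*0.44 + 0.2038
Step 3: Vt = 0.22 - 0.0356 + 0.88 + 0.2038
Step 4: Vt = 1.2682 V

1.2682


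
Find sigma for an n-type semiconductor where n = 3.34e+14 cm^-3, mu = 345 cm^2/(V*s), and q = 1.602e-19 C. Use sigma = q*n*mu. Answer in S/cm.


Step 1: sigma = q * n * mu
Step 2: sigma = 1.602e-19 * 3.34e+14 * 345
Step 3: sigma = 1.846e-02 S/cm

1.846e-02


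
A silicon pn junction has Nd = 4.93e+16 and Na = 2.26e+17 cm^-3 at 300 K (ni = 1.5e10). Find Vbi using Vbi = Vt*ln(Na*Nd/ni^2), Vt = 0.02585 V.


Step 1: Compute Na*Nd/ni^2 = 2.26e+17 * 4.93e+16 / (1.5e10)^2 = 4.9519e+13
Step 2: ln(4.9519e+13) = 31.5334
Step 3: Vbi = 0.02585 * 31.5334 = 0.815 V

0.815


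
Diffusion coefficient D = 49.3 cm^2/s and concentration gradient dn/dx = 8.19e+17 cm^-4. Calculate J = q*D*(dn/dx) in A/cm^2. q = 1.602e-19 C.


Step 1: J = q * D * (dn/dx)
Step 2: J = 1.602e-19 * 49.3 * 8.19e+17
Step 3: J = 6.47e+00 A/cm^2

6.47e+00


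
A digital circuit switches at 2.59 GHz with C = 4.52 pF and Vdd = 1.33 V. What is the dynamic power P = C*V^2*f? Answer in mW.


Step 1: V^2 = 1.33^2 = 1.7689 V^2
Step 2: P = C*V^2*f = 4.52e-12 F * 1.7689 * 2.59e9 Hz
Step 3: P = 2.070815852e-02 W
Step 4: P = 20.708 mW

20.708


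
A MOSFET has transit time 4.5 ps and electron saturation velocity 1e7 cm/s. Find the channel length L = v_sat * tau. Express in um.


Step 1: tau in seconds = 4.5 ps * 1e-12 = 4.5000e-12 s
Step 2: L = v_sat * tau = 1e7 * 4.5000e-12 = 4.5000e-05 cm
Step 3: L in um = 4.5000e-05 * 1e4 = 0.45 um

0.45


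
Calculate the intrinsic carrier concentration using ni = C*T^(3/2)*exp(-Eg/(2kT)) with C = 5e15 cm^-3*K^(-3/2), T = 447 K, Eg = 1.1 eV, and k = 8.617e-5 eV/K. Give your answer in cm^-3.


Step 1: Compute kT = 8.617e-5 * 447 = 0.03851799 eV
Step 2: Exponent = -Eg/(2kT) = -1.1/(2*0.03851799) = -14.27904
Step 3: T^(3/2) = 447^1.5 = 9450.64
Step 4: ni = 5e15 * 9450.64 * exp(-14.27904) = 2.97e+13 cm^-3

2.97e+13


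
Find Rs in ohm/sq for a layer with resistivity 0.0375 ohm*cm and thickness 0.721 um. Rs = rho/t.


Step 1: Convert thickness to cm: t = 0.721 um = 7.2100e-05 cm
Step 2: Rs = rho / t = 0.0375 / 7.2100e-05
Step 3: Rs = 520.1 ohm/sq

520.1


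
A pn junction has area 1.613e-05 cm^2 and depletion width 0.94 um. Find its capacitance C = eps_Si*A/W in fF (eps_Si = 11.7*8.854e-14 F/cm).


Step 1: eps_Si = 11.7 * 8.854e-14 = 1.035918e-12 F/cm
Step 2: W in cm = 0.94 * 1e-4 = 9.40e-05 cm
Step 3: C = 1.035918e-12 * 1.613e-05 / 9.40e-05 = 1.777591e-13 F
Step 4: C = 177.76 fF

177.76


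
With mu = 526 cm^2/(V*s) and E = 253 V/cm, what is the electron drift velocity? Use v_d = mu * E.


Step 1: v_d = mu * E
Step 2: v_d = 526 * 253 = 133078
Step 3: v_d = 1.33e+05 cm/s

1.33e+05


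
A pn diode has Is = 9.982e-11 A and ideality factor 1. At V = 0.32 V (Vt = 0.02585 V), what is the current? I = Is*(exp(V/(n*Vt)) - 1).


Step 1: V/(n*Vt) = 0.32/(1*0.02585) = 12.3791
Step 2: exp(12.3791) = 2.3778e+05
Step 3: I = 9.982e-11 * (2.3778e+05 - 1) = 2.37e-05 A

2.37e-05


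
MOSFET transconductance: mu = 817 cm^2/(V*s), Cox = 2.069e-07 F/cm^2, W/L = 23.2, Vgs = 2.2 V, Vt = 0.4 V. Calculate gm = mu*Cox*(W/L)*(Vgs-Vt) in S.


Step 1: Vov = Vgs - Vt = 2.2 - 0.4 = 1.8 V
Step 2: gm = mu * Cox * (W/L) * Vov
Step 3: gm = 817 * 2.069e-07 * 23.2 * 1.8 = 7.06e-03 S

7.06e-03


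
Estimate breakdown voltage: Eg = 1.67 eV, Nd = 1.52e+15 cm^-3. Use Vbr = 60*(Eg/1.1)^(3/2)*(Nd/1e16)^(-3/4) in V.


Step 1: Eg/1.1 = 1.67/1.1 = 1.518182
Step 2: (Eg/1.1)^1.5 = 1.518182^1.5 = 1.870621
Step 3: (Nd/1e16)^(-0.75) = (0.152)^(-0.75) = 4.107876
Step 4: Vbr = 60 * 1.870621 * 4.107876 = 461.1 V

461.1


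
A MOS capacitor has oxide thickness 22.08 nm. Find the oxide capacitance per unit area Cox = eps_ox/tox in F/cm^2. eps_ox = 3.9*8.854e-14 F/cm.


Step 1: eps_ox = 3.9 * 8.854e-14 = 3.45306e-13 F/cm
Step 2: tox in cm = 22.08 nm * 1e-7 = 2.2080e-06 cm
Step 3: Cox = 3.45306e-13 / 2.2080e-06 = 1.56e-07 F/cm^2

1.56e-07


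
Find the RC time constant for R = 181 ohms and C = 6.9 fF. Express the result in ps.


Step 1: tau = R * C
Step 2: tau = 181 * 6.9 fF = 181 * 6.9e-15 F
Step 3: tau = 1.2489e-12 s = 1.2489 ps

1.2489


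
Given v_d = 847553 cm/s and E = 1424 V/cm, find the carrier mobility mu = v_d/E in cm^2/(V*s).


Step 1: mu = v_d / E
Step 2: mu = 847553 / 1424
Step 3: mu = 595.19 cm^2/(V*s)

595.19


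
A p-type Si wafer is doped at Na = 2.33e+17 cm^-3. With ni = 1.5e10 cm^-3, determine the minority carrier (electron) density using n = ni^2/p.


Step 1: Majority hole concentration p ≈ Na = 2.33e+17 cm^-3
Step 2: n = ni^2 / Na = (1.5e10)^2 / 2.33e+17
Step 3: n = 9.66e+02 cm^-3

9.66e+02


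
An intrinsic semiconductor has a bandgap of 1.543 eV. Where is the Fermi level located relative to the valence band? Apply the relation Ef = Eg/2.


Step 1: For an intrinsic semiconductor, the Fermi level sits at midgap.
Step 2: Ef = Eg / 2 = 1.543 / 2 = 0.7715 eV

0.7715


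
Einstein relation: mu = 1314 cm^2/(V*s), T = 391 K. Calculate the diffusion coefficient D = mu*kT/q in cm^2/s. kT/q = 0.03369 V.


Step 1: D = mu * (kT/q)
Step 2: D = 1314 * 0.03369
Step 3: D = 44.27 cm^2/s

44.27


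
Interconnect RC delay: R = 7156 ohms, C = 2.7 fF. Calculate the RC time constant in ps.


Step 1: tau = R * C
Step 2: tau = 7156 * 2.7 fF = 7156 * 2.7e-15 F
Step 3: tau = 1.93212e-11 s = 19.3212 ps

19.3212


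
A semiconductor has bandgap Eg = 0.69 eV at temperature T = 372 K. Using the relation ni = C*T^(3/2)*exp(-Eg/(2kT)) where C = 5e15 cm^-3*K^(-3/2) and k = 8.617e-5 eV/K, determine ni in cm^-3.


Step 1: Compute kT = 8.617e-5 * 372 = 0.03205524 eV
Step 2: Exponent = -Eg/(2kT) = -0.69/(2*0.03205524) = -10.76267
Step 3: T^(3/2) = 372^1.5 = 7174.88
Step 4: ni = 5e15 * 7174.88 * exp(-10.76267) = 7.60e+14 cm^-3

7.60e+14


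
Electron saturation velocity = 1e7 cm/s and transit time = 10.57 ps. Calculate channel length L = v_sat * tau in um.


Step 1: tau in seconds = 10.57 ps * 1e-12 = 1.0570e-11 s
Step 2: L = v_sat * tau = 1e7 * 1.0570e-11 = 1.0570e-04 cm
Step 3: L in um = 1.0570e-04 * 1e4 = 1.057 um

1.057


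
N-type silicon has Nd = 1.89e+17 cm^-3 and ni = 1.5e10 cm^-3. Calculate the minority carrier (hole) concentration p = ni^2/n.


Step 1: Since Nd >> ni, n ≈ Nd = 1.89e+17 cm^-3
Step 2: p = ni^2 / n = (1.5e10)^2 / 1.89e+17
Step 3: p = 2.25e20 / 1.89e+17 = 1.19e+03 cm^-3

1.19e+03


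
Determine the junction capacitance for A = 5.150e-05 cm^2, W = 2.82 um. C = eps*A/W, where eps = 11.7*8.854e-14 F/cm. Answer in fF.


Step 1: eps_Si = 11.7 * 8.854e-14 = 1.035918e-12 F/cm
Step 2: W in cm = 2.82 * 1e-4 = 2.82e-04 cm
Step 3: C = 1.035918e-12 * 5.150e-05 / 2.82e-04 = 1.891836e-13 F
Step 4: C = 189.18 fF

189.18


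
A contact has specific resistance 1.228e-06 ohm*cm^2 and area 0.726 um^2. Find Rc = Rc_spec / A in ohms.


Step 1: Convert area to cm^2: 0.726 um^2 = 7.2600e-09 cm^2
Step 2: Rc = Rc_spec / A = 1.228e-06 / 7.2600e-09
Step 3: Rc = 1.69e+02 ohms

1.69e+02


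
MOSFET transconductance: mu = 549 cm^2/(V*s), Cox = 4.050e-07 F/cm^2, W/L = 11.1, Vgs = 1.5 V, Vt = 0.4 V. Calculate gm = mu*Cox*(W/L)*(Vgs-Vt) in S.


Step 1: Vov = Vgs - Vt = 1.5 - 0.4 = 1.1 V
Step 2: gm = mu * Cox * (W/L) * Vov
Step 3: gm = 549 * 4.050e-07 * 11.1 * 1.1 = 2.71e-03 S

2.71e-03


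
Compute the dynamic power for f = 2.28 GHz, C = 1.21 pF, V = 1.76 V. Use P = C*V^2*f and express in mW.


Step 1: V^2 = 1.76^2 = 3.0976 V^2
Step 2: P = C*V^2*f = 1.21e-12 F * 3.0976 * 2.28e9 Hz
Step 3: P = 8.54565888e-03 W
Step 4: P = 8.546 mW

8.546


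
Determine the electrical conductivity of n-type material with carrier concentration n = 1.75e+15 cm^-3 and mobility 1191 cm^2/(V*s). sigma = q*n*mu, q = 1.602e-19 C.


Step 1: sigma = q * n * mu
Step 2: sigma = 1.602e-19 * 1.75e+15 * 1191
Step 3: sigma = 3.339e-01 S/cm

3.339e-01


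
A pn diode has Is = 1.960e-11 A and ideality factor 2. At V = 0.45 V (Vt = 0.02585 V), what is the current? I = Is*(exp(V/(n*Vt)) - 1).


Step 1: V/(n*Vt) = 0.45/(2*0.02585) = 8.7041
Step 2: exp(8.7041) = 6.0276e+03
Step 3: I = 1.960e-11 * (6.0276e+03 - 1) = 1.18e-07 A

1.18e-07


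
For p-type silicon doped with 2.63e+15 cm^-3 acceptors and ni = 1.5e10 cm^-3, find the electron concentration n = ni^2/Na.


Step 1: Majority hole concentration p ≈ Na = 2.63e+15 cm^-3
Step 2: n = ni^2 / Na = (1.5e10)^2 / 2.63e+15
Step 3: n = 8.56e+04 cm^-3

8.56e+04


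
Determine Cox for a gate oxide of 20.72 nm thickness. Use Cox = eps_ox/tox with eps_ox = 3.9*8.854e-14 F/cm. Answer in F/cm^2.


Step 1: eps_ox = 3.9 * 8.854e-14 = 3.45306e-13 F/cm
Step 2: tox in cm = 20.72 nm * 1e-7 = 2.0720e-06 cm
Step 3: Cox = 3.45306e-13 / 2.0720e-06 = 1.67e-07 F/cm^2

1.67e-07


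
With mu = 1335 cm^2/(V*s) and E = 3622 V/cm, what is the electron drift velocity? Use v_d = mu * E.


Step 1: v_d = mu * E
Step 2: v_d = 1335 * 3622 = 4835370
Step 3: v_d = 4.84e+06 cm/s

4.84e+06


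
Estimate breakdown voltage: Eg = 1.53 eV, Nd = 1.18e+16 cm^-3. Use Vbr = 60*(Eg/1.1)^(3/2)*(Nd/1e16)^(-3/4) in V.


Step 1: Eg/1.1 = 1.53/1.1 = 1.390909
Step 2: (Eg/1.1)^1.5 = 1.390909^1.5 = 1.640394
Step 3: (Nd/1e16)^(-0.75) = (1.18)^(-0.75) = 0.883260
Step 4: Vbr = 60 * 1.640394 * 0.883260 = 86.9 V

86.9


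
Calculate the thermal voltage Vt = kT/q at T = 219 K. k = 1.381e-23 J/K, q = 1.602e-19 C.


Step 1: kT = 1.381e-23 * 219 = 3.02439e-21 J
Step 2: Vt = kT/q = 3.02439e-21 / 1.602e-19
Step 3: Vt = 0.01888 V

0.01888


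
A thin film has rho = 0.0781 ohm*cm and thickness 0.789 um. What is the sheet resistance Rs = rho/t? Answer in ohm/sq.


Step 1: Convert thickness to cm: t = 0.789 um = 7.8900e-05 cm
Step 2: Rs = rho / t = 0.0781 / 7.8900e-05
Step 3: Rs = 989.9 ohm/sq

989.9


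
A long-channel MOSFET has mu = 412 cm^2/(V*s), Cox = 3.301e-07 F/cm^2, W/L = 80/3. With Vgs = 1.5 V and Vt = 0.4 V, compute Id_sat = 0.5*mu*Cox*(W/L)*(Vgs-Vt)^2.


Step 1: Overdrive voltage Vov = Vgs - Vt = 1.5 - 0.4 = 1.1 V
Step 2: W/L = 80/3 = 26.6667
Step 3: Id = 0.5 * 412 * 3.301e-07 * 26.6667 * 1.1^2
Step 4: Id = 2.19e-03 A

2.19e-03


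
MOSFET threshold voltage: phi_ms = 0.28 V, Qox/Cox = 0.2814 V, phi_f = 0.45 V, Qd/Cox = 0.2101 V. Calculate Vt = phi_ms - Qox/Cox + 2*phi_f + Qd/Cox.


Step 1: Vt = phi_ms - Qox/Cox + 2*phi_f + Qd/Cox
Step 2: Vt = 0.28 - 0.2814 + 2*0.45 + 0.2101
Step 3: Vt = 0.28 - 0.2814 + 0.9 + 0.2101
Step 4: Vt = 1.1087 V

1.1087


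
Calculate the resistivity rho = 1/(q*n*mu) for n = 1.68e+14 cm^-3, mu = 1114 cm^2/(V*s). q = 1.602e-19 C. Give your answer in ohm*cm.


Step 1: sigma = q * n * mu = 1.602e-19 * 1.68e+14 * 1114 = 2.99818e-02 S/cm
Step 2: rho = 1 / sigma = 1 / 2.99818e-02 = 33.35 ohm*cm

33.35


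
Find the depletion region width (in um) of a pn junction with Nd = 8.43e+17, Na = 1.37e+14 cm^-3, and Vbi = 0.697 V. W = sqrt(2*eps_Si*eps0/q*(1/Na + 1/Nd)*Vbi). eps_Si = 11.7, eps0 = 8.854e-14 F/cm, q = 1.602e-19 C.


Step 1: 1/Na + 1/Nd = 1/1.37e+14 + 1/8.43e+17 = 7.30046e-15
Step 2: 2*eps*eps0/q = 2*11.7*8.854e-14/1.602e-19 = 1.293281e+07
Step 3: W^2 = 1.293281e+07 * 7.30046e-15 * 0.697 = 6.58076e-08
Step 4: W = sqrt(6.58076e-08) = 2.565e-04 cm = 2.565 um

2.565


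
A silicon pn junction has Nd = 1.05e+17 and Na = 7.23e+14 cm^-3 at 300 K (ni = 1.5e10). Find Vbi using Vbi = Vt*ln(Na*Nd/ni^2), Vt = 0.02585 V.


Step 1: Compute Na*Nd/ni^2 = 7.23e+14 * 1.05e+17 / (1.5e10)^2 = 3.3740e+11
Step 2: ln(3.3740e+11) = 26.5445
Step 3: Vbi = 0.02585 * 26.5445 = 0.686 V

0.686


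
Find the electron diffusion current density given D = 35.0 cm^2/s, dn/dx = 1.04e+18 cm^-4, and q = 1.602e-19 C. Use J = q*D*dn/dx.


Step 1: J = q * D * (dn/dx)
Step 2: J = 1.602e-19 * 35.0 * 1.04e+18
Step 3: J = 5.83e+00 A/cm^2

5.83e+00


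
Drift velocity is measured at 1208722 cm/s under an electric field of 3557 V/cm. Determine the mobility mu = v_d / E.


Step 1: mu = v_d / E
Step 2: mu = 1208722 / 3557
Step 3: mu = 339.82 cm^2/(V*s)

339.82


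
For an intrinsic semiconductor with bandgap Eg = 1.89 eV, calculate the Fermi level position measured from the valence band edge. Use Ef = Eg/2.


Step 1: For an intrinsic semiconductor, the Fermi level sits at midgap.
Step 2: Ef = Eg / 2 = 1.89 / 2 = 0.945 eV

0.945


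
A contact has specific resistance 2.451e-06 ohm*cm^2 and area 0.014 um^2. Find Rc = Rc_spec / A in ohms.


Step 1: Convert area to cm^2: 0.014 um^2 = 1.4000e-10 cm^2
Step 2: Rc = Rc_spec / A = 2.451e-06 / 1.4000e-10
Step 3: Rc = 1.75e+04 ohms

1.75e+04


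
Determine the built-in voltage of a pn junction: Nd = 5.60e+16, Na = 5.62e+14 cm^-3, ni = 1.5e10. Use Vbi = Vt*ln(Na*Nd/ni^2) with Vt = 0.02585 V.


Step 1: Compute Na*Nd/ni^2 = 5.62e+14 * 5.60e+16 / (1.5e10)^2 = 1.3988e+11
Step 2: ln(1.3988e+11) = 25.6641
Step 3: Vbi = 0.02585 * 25.6641 = 0.663 V

0.663


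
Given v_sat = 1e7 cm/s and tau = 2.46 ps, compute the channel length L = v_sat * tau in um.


Step 1: tau in seconds = 2.46 ps * 1e-12 = 2.4600e-12 s
Step 2: L = v_sat * tau = 1e7 * 2.4600e-12 = 2.4600e-05 cm
Step 3: L in um = 2.4600e-05 * 1e4 = 0.246 um

0.246


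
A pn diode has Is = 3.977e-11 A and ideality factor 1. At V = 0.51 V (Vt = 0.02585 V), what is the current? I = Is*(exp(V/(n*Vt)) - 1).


Step 1: V/(n*Vt) = 0.51/(1*0.02585) = 19.7292
Step 2: exp(19.7292) = 3.7007e+08
Step 3: I = 3.977e-11 * (3.7007e+08 - 1) = 1.47e-02 A

1.47e-02


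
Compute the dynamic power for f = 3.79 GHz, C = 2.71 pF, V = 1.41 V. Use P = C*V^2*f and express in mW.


Step 1: V^2 = 1.41^2 = 1.9881 V^2
Step 2: P = C*V^2*f = 2.71e-12 F * 1.9881 * 3.79e9 Hz
Step 3: P = 2.041957629e-02 W
Step 4: P = 20.42 mW

20.42


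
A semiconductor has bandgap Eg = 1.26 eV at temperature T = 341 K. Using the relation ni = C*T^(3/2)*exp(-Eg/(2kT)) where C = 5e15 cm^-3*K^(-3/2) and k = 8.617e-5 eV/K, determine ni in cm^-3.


Step 1: Compute kT = 8.617e-5 * 341 = 0.02938397 eV
Step 2: Exponent = -Eg/(2kT) = -1.26/(2*0.02938397) = -21.44026
Step 3: T^(3/2) = 341^1.5 = 6296.97
Step 4: ni = 5e15 * 6296.97 * exp(-21.44026) = 1.54e+10 cm^-3

1.54e+10


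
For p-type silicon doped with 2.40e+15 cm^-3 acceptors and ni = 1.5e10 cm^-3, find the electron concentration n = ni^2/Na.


Step 1: Majority hole concentration p ≈ Na = 2.40e+15 cm^-3
Step 2: n = ni^2 / Na = (1.5e10)^2 / 2.40e+15
Step 3: n = 9.38e+04 cm^-3

9.38e+04


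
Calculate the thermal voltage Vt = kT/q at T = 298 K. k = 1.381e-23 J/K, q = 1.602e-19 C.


Step 1: kT = 1.381e-23 * 298 = 4.11538e-21 J
Step 2: Vt = kT/q = 4.11538e-21 / 1.602e-19
Step 3: Vt = 0.02569 V

0.02569


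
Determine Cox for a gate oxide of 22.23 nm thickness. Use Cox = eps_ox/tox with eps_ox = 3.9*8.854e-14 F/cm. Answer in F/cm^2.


Step 1: eps_ox = 3.9 * 8.854e-14 = 3.45306e-13 F/cm
Step 2: tox in cm = 22.23 nm * 1e-7 = 2.2230e-06 cm
Step 3: Cox = 3.45306e-13 / 2.2230e-06 = 1.55e-07 F/cm^2

1.55e-07


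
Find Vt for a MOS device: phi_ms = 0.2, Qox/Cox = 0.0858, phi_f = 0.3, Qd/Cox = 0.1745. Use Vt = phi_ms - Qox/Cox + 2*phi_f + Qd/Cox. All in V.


Step 1: Vt = phi_ms - Qox/Cox + 2*phi_f + Qd/Cox
Step 2: Vt = 0.2 - 0.0858 + 2*0.3 + 0.1745
Step 3: Vt = 0.2 - 0.0858 + 0.6 + 0.1745
Step 4: Vt = 0.8887 V

0.8887


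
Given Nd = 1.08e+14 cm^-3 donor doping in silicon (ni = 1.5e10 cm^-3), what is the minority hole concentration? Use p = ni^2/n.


Step 1: Since Nd >> ni, n ≈ Nd = 1.08e+14 cm^-3
Step 2: p = ni^2 / n = (1.5e10)^2 / 1.08e+14
Step 3: p = 2.25e20 / 1.08e+14 = 2.08e+06 cm^-3

2.08e+06


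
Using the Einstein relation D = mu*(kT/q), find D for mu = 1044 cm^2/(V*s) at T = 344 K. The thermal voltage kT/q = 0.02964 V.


Step 1: D = mu * (kT/q)
Step 2: D = 1044 * 0.02964
Step 3: D = 30.94 cm^2/s

30.94


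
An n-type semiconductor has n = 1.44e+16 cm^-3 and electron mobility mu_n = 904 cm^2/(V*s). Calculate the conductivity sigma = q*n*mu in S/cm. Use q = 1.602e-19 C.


Step 1: sigma = q * n * mu
Step 2: sigma = 1.602e-19 * 1.44e+16 * 904
Step 3: sigma = 2.085e+00 S/cm

2.085e+00


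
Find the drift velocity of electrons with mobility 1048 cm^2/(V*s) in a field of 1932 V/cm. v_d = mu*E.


Step 1: v_d = mu * E
Step 2: v_d = 1048 * 1932 = 2024736
Step 3: v_d = 2.02e+06 cm/s

2.02e+06


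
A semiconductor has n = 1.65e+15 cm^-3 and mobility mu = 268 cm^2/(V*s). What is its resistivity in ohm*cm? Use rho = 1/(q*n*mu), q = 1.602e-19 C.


Step 1: sigma = q * n * mu = 1.602e-19 * 1.65e+15 * 268 = 7.08404e-02 S/cm
Step 2: rho = 1 / sigma = 1 / 7.08404e-02 = 14.12 ohm*cm

14.12


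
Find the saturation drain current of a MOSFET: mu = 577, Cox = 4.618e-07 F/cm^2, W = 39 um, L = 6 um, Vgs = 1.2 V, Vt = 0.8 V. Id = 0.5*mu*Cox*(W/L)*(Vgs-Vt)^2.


Step 1: Overdrive voltage Vov = Vgs - Vt = 1.2 - 0.8 = 0.4 V
Step 2: W/L = 39/6 = 6.5
Step 3: Id = 0.5 * 577 * 4.618e-07 * 6.5 * 0.4^2
Step 4: Id = 1.39e-04 A

1.39e-04


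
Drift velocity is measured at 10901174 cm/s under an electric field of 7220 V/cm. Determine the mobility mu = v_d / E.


Step 1: mu = v_d / E
Step 2: mu = 10901174 / 7220
Step 3: mu = 1509.86 cm^2/(V*s)

1509.86


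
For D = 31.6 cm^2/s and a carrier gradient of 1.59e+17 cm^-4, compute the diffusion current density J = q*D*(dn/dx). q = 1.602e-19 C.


Step 1: J = q * D * (dn/dx)
Step 2: J = 1.602e-19 * 31.6 * 1.59e+17
Step 3: J = 8.05e-01 A/cm^2

8.05e-01


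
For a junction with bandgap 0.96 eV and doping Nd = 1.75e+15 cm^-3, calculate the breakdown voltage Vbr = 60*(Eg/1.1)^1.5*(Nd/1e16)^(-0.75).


Step 1: Eg/1.1 = 0.96/1.1 = 0.872727
Step 2: (Eg/1.1)^1.5 = 0.872727^1.5 = 0.815300
Step 3: (Nd/1e16)^(-0.75) = (0.175)^(-0.75) = 3.695911
Step 4: Vbr = 60 * 0.815300 * 3.695911 = 180.8 V

180.8


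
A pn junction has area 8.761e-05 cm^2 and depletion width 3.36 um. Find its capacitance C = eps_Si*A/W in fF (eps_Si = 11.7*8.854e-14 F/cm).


Step 1: eps_Si = 11.7 * 8.854e-14 = 1.035918e-12 F/cm
Step 2: W in cm = 3.36 * 1e-4 = 3.36e-04 cm
Step 3: C = 1.035918e-12 * 8.761e-05 / 3.36e-04 = 2.701095e-13 F
Step 4: C = 270.11 fF

270.11


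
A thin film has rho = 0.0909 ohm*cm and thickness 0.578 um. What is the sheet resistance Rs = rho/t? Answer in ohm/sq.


Step 1: Convert thickness to cm: t = 0.578 um = 5.7800e-05 cm
Step 2: Rs = rho / t = 0.0909 / 5.7800e-05
Step 3: Rs = 1572.7 ohm/sq

1572.7


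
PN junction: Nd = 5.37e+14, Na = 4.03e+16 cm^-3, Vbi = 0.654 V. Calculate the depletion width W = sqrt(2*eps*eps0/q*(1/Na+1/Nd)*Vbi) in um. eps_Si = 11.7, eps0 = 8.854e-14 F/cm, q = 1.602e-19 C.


Step 1: 1/Na + 1/Nd = 1/4.03e+16 + 1/5.37e+14 = 1.88701e-15
Step 2: 2*eps*eps0/q = 2*11.7*8.854e-14/1.602e-19 = 1.293281e+07
Step 3: W^2 = 1.293281e+07 * 1.88701e-15 * 0.654 = 1.59604e-08
Step 4: W = sqrt(1.59604e-08) = 1.263e-04 cm = 1.263 um

1.263


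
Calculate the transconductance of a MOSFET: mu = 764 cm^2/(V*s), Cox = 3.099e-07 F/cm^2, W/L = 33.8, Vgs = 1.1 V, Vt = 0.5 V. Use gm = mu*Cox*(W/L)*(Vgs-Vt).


Step 1: Vov = Vgs - Vt = 1.1 - 0.5 = 0.6 V
Step 2: gm = mu * Cox * (W/L) * Vov
Step 3: gm = 764 * 3.099e-07 * 33.8 * 0.6 = 4.80e-03 S

4.80e-03


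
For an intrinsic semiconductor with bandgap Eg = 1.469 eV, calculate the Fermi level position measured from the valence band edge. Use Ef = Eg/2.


Step 1: For an intrinsic semiconductor, the Fermi level sits at midgap.
Step 2: Ef = Eg / 2 = 1.469 / 2 = 0.7345 eV

0.7345


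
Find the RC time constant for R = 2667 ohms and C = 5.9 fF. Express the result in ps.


Step 1: tau = R * C
Step 2: tau = 2667 * 5.9 fF = 2667 * 5.9e-15 F
Step 3: tau = 1.57353e-11 s = 15.7353 ps

15.7353


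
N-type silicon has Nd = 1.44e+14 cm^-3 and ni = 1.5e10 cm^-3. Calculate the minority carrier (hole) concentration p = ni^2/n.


Step 1: Since Nd >> ni, n ≈ Nd = 1.44e+14 cm^-3
Step 2: p = ni^2 / n = (1.5e10)^2 / 1.44e+14
Step 3: p = 2.25e20 / 1.44e+14 = 1.56e+06 cm^-3

1.56e+06


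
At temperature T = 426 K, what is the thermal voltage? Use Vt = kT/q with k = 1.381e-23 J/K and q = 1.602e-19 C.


Step 1: kT = 1.381e-23 * 426 = 5.88306e-21 J
Step 2: Vt = kT/q = 5.88306e-21 / 1.602e-19
Step 3: Vt = 0.03672 V

0.03672


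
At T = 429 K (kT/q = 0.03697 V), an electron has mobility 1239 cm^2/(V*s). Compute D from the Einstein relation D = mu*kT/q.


Step 1: D = mu * (kT/q)
Step 2: D = 1239 * 0.03697
Step 3: D = 45.81 cm^2/s

45.81


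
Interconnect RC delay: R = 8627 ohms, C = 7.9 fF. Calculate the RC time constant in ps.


Step 1: tau = R * C
Step 2: tau = 8627 * 7.9 fF = 8627 * 7.9e-15 F
Step 3: tau = 6.81533e-11 s = 68.1533 ps

68.1533


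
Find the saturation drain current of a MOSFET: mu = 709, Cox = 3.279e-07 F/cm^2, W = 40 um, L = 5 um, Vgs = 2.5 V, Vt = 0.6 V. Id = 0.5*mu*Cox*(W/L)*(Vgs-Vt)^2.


Step 1: Overdrive voltage Vov = Vgs - Vt = 2.5 - 0.6 = 1.9 V
Step 2: W/L = 40/5 = 8
Step 3: Id = 0.5 * 709 * 3.279e-07 * 8 * 1.9^2
Step 4: Id = 3.36e-03 A

3.36e-03


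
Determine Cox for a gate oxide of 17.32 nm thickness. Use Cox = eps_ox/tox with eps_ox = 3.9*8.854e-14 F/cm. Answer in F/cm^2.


Step 1: eps_ox = 3.9 * 8.854e-14 = 3.45306e-13 F/cm
Step 2: tox in cm = 17.32 nm * 1e-7 = 1.7320e-06 cm
Step 3: Cox = 3.45306e-13 / 1.7320e-06 = 1.99e-07 F/cm^2

1.99e-07


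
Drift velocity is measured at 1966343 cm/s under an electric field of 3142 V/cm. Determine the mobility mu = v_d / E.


Step 1: mu = v_d / E
Step 2: mu = 1966343 / 3142
Step 3: mu = 625.83 cm^2/(V*s)

625.83


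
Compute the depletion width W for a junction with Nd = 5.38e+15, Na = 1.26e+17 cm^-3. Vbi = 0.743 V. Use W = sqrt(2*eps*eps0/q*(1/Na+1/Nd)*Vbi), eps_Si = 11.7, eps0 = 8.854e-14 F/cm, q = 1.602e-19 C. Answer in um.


Step 1: 1/Na + 1/Nd = 1/1.26e+17 + 1/5.38e+15 = 1.93810e-16
Step 2: 2*eps*eps0/q = 2*11.7*8.854e-14/1.602e-19 = 1.293281e+07
Step 3: W^2 = 1.293281e+07 * 1.93810e-16 * 0.743 = 1.86234e-09
Step 4: W = sqrt(1.86234e-09) = 4.315e-05 cm = 0.4315 um

0.4315


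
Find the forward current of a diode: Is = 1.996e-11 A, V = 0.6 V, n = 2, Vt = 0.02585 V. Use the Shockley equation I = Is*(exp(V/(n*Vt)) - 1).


Step 1: V/(n*Vt) = 0.6/(2*0.02585) = 11.6054
Step 2: exp(11.6054) = 1.0969e+05
Step 3: I = 1.996e-11 * (1.0969e+05 - 1) = 2.19e-06 A

2.19e-06


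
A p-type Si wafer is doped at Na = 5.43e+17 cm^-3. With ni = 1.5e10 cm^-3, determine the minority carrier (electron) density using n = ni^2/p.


Step 1: Majority hole concentration p ≈ Na = 5.43e+17 cm^-3
Step 2: n = ni^2 / Na = (1.5e10)^2 / 5.43e+17
Step 3: n = 4.14e+02 cm^-3

4.14e+02


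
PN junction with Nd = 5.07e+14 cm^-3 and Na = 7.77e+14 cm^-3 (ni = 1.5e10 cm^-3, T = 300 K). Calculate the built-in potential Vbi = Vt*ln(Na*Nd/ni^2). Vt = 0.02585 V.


Step 1: Compute Na*Nd/ni^2 = 7.77e+14 * 5.07e+14 / (1.5e10)^2 = 1.7508e+09
Step 2: ln(1.7508e+09) = 21.2833
Step 3: Vbi = 0.02585 * 21.2833 = 0.55 V

0.55


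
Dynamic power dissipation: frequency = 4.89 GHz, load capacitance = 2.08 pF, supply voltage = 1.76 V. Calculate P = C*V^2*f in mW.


Step 1: V^2 = 1.76^2 = 3.0976 V^2
Step 2: P = C*V^2*f = 2.08e-12 F * 3.0976 * 4.89e9 Hz
Step 3: P = 3.150630912e-02 W
Step 4: P = 31.506 mW

31.506


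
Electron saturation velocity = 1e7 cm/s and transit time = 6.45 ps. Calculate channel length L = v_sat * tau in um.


Step 1: tau in seconds = 6.45 ps * 1e-12 = 6.4500e-12 s
Step 2: L = v_sat * tau = 1e7 * 6.4500e-12 = 6.4500e-05 cm
Step 3: L in um = 6.4500e-05 * 1e4 = 0.645 um

0.645


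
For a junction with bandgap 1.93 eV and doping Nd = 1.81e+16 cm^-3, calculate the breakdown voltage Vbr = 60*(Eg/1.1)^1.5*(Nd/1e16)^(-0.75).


Step 1: Eg/1.1 = 1.93/1.1 = 1.754545
Step 2: (Eg/1.1)^1.5 = 1.754545^1.5 = 2.324057
Step 3: (Nd/1e16)^(-0.75) = (1.81)^(-0.75) = 0.640827
Step 4: Vbr = 60 * 2.324057 * 0.640827 = 89.4 V

89.4


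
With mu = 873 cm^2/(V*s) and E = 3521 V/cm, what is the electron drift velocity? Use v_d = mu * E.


Step 1: v_d = mu * E
Step 2: v_d = 873 * 3521 = 3073833
Step 3: v_d = 3.07e+06 cm/s

3.07e+06


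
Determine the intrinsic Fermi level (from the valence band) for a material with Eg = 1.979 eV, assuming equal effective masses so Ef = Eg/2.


Step 1: For an intrinsic semiconductor, the Fermi level sits at midgap.
Step 2: Ef = Eg / 2 = 1.979 / 2 = 0.9895 eV

0.9895


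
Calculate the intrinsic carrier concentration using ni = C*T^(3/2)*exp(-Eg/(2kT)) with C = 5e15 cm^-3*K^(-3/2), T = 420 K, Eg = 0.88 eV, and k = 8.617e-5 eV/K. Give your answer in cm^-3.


Step 1: Compute kT = 8.617e-5 * 420 = 0.0361914 eV
Step 2: Exponent = -Eg/(2kT) = -0.88/(2*0.0361914) = -12.15758
Step 3: T^(3/2) = 420^1.5 = 8607.44
Step 4: ni = 5e15 * 8607.44 * exp(-12.15758) = 2.26e+14 cm^-3

2.26e+14


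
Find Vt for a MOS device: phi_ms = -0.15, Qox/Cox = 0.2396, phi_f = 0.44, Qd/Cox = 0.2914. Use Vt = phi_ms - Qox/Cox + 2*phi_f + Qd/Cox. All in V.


Step 1: Vt = phi_ms - Qox/Cox + 2*phi_f + Qd/Cox
Step 2: Vt = -0.15 - 0.2396 + 2*0.44 + 0.2914
Step 3: Vt = -0.15 - 0.2396 + 0.88 + 0.2914
Step 4: Vt = 0.7818 V

0.7818


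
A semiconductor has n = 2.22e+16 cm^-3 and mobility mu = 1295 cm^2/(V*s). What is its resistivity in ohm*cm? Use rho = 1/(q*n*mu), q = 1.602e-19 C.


Step 1: sigma = q * n * mu = 1.602e-19 * 2.22e+16 * 1295 = 4.60559e+00 S/cm
Step 2: rho = 1 / sigma = 1 / 4.60559e+00 = 0.2171 ohm*cm

0.2171


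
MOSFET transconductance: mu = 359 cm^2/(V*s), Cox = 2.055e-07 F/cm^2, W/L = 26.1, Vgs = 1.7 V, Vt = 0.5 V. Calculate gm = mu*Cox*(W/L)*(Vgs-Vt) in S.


Step 1: Vov = Vgs - Vt = 1.7 - 0.5 = 1.2 V
Step 2: gm = mu * Cox * (W/L) * Vov
Step 3: gm = 359 * 2.055e-07 * 26.1 * 1.2 = 2.31e-03 S

2.31e-03


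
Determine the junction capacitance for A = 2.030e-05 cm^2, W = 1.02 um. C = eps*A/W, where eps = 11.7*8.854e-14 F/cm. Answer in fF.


Step 1: eps_Si = 11.7 * 8.854e-14 = 1.035918e-12 F/cm
Step 2: W in cm = 1.02 * 1e-4 = 1.02e-04 cm
Step 3: C = 1.035918e-12 * 2.030e-05 / 1.02e-04 = 2.061680e-13 F
Step 4: C = 206.17 fF

206.17


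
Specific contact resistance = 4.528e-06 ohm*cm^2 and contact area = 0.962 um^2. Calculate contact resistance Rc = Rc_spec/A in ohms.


Step 1: Convert area to cm^2: 0.962 um^2 = 9.6200e-09 cm^2
Step 2: Rc = Rc_spec / A = 4.528e-06 / 9.6200e-09
Step 3: Rc = 4.71e+02 ohms

4.71e+02
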